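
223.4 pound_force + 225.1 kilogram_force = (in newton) 3201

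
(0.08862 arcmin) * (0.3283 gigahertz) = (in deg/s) 4.849e+05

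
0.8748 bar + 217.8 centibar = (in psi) 44.28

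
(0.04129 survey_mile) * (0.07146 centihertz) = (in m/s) 0.04749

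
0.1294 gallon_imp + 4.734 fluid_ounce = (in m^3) 0.0007283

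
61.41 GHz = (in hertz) 6.141e+10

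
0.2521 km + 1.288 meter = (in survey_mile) 0.1574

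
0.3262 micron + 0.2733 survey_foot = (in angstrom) 8.33e+08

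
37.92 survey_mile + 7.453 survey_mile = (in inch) 2.875e+06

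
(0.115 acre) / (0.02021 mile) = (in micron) 1.431e+07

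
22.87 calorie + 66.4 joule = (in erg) 1.621e+09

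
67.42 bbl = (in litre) 1.072e+04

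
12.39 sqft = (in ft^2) 12.39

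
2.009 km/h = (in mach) 0.001639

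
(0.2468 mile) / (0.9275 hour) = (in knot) 0.2312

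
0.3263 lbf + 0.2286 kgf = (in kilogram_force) 0.3766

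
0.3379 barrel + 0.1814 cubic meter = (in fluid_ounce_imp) 8275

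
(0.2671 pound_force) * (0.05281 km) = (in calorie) 15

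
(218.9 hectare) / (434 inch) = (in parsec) 6.435e-12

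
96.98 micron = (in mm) 0.09698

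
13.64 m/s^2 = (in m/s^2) 13.64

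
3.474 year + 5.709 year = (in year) 9.183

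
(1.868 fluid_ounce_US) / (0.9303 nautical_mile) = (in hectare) 3.206e-12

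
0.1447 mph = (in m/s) 0.06469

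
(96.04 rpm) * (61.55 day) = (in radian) 5.348e+07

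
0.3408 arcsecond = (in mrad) 0.001652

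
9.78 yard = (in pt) 2.535e+04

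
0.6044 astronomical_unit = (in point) 2.563e+14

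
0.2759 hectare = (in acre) 0.6818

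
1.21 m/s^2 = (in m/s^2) 1.21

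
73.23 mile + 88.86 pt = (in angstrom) 1.179e+15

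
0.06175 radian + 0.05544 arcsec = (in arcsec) 1.274e+04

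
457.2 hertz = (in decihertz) 4572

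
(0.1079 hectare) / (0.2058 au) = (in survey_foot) 1.15e-07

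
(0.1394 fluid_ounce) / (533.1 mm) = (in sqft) 8.324e-05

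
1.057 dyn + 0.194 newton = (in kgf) 0.01978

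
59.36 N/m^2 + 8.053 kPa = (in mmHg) 60.85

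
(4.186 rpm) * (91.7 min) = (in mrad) 2.412e+06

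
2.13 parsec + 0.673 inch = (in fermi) 6.572e+31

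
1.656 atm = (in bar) 1.678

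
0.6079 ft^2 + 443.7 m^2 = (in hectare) 0.04438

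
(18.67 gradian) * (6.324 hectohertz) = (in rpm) 1771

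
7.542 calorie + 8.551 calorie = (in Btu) 0.06382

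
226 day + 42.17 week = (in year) 1.428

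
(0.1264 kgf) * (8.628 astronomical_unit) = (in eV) 9.986e+30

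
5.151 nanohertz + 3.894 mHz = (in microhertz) 3894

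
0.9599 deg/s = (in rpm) 0.16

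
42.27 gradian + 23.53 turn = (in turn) 23.64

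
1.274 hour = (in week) 0.007583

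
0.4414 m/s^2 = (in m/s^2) 0.4414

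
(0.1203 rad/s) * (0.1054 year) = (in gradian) 2.546e+07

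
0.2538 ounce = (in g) 7.195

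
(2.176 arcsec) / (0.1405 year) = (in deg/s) 1.364e-10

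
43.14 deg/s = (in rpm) 7.19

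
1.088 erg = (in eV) 6.791e+11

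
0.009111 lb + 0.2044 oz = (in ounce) 0.3502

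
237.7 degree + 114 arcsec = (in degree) 237.7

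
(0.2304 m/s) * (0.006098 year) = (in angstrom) 4.431e+14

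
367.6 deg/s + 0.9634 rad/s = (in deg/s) 422.8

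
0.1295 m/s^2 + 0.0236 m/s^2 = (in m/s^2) 0.1531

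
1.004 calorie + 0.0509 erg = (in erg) 4.201e+07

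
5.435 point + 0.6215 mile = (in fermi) 1e+18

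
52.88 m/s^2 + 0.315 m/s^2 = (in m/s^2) 53.2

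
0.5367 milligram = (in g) 0.0005367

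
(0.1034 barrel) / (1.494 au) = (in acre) 1.818e-17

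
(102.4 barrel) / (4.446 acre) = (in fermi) 9.048e+11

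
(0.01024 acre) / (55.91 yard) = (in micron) 8.106e+05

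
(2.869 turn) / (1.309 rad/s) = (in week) 2.277e-05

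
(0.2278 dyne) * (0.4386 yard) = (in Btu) 8.659e-10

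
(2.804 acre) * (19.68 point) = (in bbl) 495.5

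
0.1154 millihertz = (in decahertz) 1.154e-05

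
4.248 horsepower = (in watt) 3168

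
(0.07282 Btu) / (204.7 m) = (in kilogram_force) 0.03827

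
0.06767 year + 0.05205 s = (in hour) 592.8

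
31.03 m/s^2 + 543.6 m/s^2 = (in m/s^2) 574.6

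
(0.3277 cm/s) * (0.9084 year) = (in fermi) 9.388e+19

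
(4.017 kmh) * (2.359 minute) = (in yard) 172.7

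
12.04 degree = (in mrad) 210.1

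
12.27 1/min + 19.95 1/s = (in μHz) 2.015e+07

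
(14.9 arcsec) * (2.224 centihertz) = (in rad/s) 1.607e-06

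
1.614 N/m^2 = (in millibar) 0.01614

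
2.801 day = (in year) 0.007674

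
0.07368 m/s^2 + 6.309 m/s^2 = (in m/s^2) 6.383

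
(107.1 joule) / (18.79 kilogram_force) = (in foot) 1.907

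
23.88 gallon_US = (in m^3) 0.0904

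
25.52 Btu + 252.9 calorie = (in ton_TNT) 6.688e-06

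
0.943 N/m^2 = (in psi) 0.0001368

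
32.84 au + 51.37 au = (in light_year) 0.001332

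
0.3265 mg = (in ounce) 1.152e-05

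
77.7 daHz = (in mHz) 7.77e+05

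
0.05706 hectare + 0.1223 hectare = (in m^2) 1794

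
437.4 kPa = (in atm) 4.317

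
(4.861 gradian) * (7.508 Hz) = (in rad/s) 0.5733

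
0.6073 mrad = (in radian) 0.0006073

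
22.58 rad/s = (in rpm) 215.6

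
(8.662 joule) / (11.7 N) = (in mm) 740.3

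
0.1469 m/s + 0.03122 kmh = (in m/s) 0.1556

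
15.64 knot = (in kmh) 28.97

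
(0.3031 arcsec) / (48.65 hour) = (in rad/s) 8.39e-12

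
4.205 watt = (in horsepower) 0.005639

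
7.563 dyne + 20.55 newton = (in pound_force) 4.62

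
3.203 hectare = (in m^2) 3.203e+04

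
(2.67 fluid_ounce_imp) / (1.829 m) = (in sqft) 0.0004465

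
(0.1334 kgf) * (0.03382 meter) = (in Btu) 4.193e-05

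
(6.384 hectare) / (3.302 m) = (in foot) 6.343e+04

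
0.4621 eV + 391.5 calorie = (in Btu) 1.553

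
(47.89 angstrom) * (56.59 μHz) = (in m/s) 2.71e-13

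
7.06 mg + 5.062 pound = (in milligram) 2.296e+06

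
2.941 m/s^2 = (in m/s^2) 2.941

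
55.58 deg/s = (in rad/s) 0.9701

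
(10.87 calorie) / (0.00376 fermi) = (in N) 1.21e+19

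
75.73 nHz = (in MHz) 7.573e-14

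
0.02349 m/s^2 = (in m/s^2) 0.02349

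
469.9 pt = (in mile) 0.000103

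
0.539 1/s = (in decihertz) 5.39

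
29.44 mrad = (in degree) 1.687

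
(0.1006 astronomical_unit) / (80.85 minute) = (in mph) 6.94e+06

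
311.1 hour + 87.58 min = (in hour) 312.6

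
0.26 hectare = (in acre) 0.6425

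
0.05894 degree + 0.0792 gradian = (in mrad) 2.273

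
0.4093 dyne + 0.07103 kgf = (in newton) 0.6966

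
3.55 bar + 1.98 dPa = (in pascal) 3.55e+05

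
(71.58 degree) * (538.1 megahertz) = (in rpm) 6.42e+09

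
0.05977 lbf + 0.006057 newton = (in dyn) 2.719e+04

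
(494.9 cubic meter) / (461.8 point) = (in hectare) 0.3038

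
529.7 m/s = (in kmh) 1907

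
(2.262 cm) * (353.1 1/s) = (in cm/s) 798.7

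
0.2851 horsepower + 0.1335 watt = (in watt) 212.7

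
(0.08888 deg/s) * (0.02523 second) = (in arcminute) 0.1345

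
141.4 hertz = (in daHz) 14.14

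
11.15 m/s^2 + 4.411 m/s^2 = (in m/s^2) 15.56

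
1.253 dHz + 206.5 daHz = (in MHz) 0.002065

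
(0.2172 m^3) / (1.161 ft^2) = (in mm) 2014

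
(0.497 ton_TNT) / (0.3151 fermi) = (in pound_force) 1.484e+24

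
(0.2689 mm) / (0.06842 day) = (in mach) 1.336e-10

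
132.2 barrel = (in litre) 2.102e+04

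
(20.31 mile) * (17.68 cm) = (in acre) 1.428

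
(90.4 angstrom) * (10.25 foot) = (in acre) 6.979e-12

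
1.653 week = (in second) 9.997e+05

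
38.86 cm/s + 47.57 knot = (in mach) 0.07301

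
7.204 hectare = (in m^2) 7.204e+04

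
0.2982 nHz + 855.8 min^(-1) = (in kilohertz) 0.01426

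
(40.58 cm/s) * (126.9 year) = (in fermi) 1.624e+24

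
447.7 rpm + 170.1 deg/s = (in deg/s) 2856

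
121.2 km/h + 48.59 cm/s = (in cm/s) 3415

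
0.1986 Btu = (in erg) 2.095e+09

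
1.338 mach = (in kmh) 1640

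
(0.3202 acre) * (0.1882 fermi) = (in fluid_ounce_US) 8.246e-09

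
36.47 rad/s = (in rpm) 348.3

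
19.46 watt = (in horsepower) 0.0261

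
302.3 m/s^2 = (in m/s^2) 302.3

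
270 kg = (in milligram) 2.7e+08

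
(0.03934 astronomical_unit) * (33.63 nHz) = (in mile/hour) 442.7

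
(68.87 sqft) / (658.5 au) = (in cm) 6.495e-12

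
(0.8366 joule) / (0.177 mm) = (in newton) 4727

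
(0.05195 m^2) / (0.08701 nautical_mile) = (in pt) 0.9138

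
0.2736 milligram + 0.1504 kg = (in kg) 0.1504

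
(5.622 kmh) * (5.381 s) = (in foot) 27.57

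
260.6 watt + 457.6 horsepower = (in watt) 3.415e+05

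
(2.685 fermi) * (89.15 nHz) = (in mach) 7.03e-25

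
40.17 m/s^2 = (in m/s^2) 40.17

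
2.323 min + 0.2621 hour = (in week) 0.001791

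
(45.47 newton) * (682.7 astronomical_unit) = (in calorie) 1.11e+15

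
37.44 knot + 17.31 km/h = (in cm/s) 2407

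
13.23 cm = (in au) 8.844e-13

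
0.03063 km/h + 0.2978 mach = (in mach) 0.2978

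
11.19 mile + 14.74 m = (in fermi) 1.802e+19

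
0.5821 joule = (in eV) 3.633e+18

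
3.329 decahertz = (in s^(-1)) 33.29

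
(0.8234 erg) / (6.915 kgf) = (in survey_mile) 7.545e-13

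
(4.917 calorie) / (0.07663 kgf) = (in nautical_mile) 0.01478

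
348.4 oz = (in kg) 9.877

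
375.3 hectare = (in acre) 927.4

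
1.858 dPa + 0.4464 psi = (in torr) 23.09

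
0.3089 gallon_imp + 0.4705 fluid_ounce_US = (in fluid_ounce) 47.96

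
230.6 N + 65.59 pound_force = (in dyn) 5.224e+07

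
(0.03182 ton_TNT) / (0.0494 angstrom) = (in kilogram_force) 2.748e+18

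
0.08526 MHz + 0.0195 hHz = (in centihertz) 8.526e+06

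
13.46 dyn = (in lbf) 3.026e-05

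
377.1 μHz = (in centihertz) 0.03771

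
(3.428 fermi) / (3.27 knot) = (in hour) 5.66e-19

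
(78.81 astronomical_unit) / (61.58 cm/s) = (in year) 6.071e+05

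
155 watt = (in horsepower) 0.2079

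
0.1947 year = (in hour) 1706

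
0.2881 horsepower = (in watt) 214.8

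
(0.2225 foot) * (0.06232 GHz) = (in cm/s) 4.226e+08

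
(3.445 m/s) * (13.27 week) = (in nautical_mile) 1.493e+04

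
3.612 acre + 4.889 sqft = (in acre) 3.612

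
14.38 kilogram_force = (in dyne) 1.41e+07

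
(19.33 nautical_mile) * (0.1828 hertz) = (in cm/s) 6.544e+05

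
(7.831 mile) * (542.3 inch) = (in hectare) 17.36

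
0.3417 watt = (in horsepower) 0.0004582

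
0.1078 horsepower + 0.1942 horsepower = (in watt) 225.2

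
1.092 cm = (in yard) 0.01194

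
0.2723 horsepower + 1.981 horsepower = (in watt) 1680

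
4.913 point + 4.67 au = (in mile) 4.341e+08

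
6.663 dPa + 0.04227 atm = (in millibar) 42.84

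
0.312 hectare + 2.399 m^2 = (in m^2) 3122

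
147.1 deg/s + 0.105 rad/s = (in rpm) 25.52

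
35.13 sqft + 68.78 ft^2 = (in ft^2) 103.9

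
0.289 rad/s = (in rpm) 2.76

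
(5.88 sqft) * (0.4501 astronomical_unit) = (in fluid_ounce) 1.244e+15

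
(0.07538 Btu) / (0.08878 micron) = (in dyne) 8.958e+13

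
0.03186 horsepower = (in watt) 23.76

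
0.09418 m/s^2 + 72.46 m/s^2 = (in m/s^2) 72.55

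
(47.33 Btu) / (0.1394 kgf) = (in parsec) 1.184e-12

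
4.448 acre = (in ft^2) 1.938e+05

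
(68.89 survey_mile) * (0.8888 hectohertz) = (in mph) 2.204e+07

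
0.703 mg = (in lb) 1.55e-06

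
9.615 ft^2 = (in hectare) 8.933e-05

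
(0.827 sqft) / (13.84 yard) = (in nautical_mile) 3.278e-06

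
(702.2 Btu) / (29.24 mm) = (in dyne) 2.534e+12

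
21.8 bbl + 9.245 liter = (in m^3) 3.475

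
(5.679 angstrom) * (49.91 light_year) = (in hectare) 2.682e+04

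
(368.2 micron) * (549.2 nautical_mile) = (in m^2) 374.5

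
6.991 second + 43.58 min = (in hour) 0.7283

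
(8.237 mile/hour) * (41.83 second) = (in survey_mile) 0.09571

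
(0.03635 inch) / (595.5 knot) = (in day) 3.488e-11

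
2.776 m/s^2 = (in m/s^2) 2.776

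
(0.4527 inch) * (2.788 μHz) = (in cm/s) 3.206e-06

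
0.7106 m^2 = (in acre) 0.0001756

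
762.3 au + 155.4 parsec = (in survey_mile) 2.98e+15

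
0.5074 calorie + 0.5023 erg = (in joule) 2.123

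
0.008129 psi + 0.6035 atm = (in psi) 8.877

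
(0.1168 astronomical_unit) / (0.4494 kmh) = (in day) 1.62e+06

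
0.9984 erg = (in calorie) 2.386e-08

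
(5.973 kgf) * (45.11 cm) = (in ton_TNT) 6.315e-09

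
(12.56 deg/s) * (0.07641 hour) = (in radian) 60.3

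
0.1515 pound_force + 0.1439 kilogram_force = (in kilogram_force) 0.2126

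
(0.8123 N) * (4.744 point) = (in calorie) 0.0003249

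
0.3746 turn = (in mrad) 2354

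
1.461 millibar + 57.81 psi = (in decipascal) 3.987e+06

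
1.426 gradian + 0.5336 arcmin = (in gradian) 1.436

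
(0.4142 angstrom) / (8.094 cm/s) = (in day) 5.923e-15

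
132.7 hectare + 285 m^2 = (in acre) 328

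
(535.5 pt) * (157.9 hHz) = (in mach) 8.76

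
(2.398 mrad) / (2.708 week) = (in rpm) 1.398e-08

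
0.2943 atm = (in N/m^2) 2.982e+04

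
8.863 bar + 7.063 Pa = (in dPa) 8.863e+06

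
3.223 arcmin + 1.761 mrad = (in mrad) 2.699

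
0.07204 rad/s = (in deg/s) 4.128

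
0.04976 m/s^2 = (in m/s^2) 0.04976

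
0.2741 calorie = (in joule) 1.147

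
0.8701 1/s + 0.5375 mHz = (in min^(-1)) 52.24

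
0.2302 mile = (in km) 0.3705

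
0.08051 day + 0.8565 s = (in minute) 115.9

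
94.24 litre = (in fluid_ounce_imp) 3317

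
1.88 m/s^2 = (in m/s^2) 1.88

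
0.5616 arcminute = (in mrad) 0.1634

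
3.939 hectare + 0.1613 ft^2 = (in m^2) 3.939e+04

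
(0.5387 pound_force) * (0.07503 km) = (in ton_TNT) 4.297e-08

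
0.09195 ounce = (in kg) 0.002607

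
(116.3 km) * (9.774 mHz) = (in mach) 3.338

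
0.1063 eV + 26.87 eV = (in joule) 4.322e-18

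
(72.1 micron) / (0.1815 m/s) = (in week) 6.568e-10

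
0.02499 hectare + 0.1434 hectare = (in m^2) 1684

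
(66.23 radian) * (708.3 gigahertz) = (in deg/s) 2.688e+15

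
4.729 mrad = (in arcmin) 16.26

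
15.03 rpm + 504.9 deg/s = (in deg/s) 595.1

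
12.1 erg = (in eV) 7.552e+12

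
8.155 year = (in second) 2.572e+08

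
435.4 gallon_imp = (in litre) 1979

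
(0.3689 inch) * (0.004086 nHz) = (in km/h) 1.378e-13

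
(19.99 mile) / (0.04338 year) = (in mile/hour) 0.0526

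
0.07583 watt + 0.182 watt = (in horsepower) 0.0003458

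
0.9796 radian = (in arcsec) 2.021e+05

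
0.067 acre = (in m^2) 271.1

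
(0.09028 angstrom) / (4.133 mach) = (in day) 7.425e-20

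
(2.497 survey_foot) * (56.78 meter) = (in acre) 0.01068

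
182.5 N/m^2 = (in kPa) 0.1825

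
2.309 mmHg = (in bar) 0.003078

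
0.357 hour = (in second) 1285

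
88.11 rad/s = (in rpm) 841.4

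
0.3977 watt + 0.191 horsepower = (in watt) 142.8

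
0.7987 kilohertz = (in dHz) 7987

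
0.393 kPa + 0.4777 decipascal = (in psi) 0.05701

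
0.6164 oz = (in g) 17.47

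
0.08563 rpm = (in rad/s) 0.008967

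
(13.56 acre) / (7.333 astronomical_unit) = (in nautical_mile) 2.701e-11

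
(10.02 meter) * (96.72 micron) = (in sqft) 0.01043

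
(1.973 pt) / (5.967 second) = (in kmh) 0.0004199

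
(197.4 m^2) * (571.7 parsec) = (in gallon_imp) 7.66e+23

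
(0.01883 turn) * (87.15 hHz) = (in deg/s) 5.908e+04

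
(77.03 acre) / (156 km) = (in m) 1.998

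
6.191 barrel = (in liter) 984.3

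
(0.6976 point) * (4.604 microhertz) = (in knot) 2.202e-09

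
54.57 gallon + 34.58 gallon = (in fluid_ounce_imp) 1.188e+04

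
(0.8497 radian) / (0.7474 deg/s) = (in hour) 0.01809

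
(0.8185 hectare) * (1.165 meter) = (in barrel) 5.998e+04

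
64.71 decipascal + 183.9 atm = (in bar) 186.3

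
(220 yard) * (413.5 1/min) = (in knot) 2695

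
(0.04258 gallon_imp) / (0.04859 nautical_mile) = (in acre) 5.315e-10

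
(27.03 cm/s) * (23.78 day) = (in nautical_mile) 299.9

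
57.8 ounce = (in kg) 1.639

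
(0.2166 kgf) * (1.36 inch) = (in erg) 7.338e+05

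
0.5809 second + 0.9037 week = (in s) 5.466e+05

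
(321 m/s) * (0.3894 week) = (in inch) 2.976e+09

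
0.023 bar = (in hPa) 23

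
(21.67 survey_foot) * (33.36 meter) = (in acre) 0.05445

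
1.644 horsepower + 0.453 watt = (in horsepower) 1.645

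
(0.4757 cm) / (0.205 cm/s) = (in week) 3.837e-06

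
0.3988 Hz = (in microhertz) 3.988e+05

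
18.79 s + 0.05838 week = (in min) 588.8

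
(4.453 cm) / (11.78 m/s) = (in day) 4.375e-08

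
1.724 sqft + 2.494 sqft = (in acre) 9.683e-05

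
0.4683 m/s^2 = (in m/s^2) 0.4683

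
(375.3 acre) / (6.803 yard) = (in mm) 2.442e+08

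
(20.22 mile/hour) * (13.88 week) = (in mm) 7.588e+10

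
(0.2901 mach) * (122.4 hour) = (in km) 4.353e+04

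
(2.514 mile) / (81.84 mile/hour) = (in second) 110.6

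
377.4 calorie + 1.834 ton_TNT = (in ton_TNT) 1.834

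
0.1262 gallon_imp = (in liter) 0.5737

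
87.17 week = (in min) 8.787e+05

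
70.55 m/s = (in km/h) 254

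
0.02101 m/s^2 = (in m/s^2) 0.02101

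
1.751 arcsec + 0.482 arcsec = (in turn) 1.723e-06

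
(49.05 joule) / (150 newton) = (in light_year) 3.456e-17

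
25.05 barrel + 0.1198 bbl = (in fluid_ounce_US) 1.353e+05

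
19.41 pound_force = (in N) 86.34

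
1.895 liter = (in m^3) 0.001895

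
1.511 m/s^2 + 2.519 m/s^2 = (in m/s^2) 4.03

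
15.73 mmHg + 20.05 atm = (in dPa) 2.034e+07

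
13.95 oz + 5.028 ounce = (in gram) 538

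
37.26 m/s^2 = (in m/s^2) 37.26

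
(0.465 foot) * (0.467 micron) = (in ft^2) 7.125e-07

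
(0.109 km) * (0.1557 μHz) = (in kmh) 6.11e-05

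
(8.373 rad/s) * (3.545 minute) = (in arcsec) 3.673e+08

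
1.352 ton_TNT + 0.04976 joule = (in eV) 3.531e+28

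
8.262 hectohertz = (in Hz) 826.2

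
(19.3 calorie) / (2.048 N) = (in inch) 1552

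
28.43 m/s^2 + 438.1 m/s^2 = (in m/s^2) 466.5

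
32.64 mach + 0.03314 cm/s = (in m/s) 1.111e+04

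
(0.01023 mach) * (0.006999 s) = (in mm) 24.38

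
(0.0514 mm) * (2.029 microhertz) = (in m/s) 1.043e-10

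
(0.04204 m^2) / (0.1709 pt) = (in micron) 6.973e+08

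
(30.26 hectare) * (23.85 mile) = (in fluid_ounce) 3.927e+14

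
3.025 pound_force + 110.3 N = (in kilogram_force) 12.62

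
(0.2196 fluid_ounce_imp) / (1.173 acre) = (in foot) 4.312e-09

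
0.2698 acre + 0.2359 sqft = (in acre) 0.2698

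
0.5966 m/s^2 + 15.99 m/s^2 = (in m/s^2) 16.59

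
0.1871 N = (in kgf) 0.01908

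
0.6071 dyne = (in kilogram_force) 6.191e-07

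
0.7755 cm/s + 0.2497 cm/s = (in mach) 3.011e-05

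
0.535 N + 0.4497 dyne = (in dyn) 5.35e+04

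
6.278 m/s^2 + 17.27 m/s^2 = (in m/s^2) 23.55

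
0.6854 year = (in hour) 6004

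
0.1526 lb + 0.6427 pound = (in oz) 12.72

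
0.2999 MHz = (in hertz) 2.999e+05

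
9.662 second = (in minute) 0.161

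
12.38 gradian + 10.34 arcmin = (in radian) 0.1975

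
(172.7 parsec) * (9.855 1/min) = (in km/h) 3.151e+18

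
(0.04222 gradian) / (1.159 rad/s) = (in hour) 1.589e-07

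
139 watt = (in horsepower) 0.1864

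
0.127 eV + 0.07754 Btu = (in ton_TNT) 1.955e-08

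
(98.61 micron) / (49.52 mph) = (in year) 1.412e-13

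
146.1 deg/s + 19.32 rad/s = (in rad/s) 21.87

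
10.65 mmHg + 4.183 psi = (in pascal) 3.026e+04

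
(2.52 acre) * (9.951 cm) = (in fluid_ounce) 3.431e+07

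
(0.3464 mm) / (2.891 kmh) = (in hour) 1.198e-07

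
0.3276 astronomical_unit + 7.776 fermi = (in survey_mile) 3.045e+07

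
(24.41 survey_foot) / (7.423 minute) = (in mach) 4.906e-05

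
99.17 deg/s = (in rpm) 16.53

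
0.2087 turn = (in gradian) 83.48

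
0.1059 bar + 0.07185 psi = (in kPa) 11.09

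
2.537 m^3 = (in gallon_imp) 558.1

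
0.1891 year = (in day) 69.02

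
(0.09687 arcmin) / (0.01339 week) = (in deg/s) 1.994e-07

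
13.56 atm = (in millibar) 1.374e+04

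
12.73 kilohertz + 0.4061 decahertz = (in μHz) 1.273e+10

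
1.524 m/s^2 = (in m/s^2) 1.524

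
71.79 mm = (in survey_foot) 0.2355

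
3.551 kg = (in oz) 125.3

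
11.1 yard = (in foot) 33.3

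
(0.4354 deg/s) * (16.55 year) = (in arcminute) 1.363e+10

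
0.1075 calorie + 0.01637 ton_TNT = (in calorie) 1.637e+07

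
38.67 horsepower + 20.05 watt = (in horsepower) 38.7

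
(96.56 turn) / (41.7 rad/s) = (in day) 0.0001684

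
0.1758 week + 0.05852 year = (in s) 1.952e+06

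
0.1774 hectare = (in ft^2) 1.91e+04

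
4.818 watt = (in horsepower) 0.006461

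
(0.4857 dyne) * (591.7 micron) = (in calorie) 6.869e-10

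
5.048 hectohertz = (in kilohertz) 0.5048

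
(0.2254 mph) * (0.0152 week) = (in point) 2.626e+06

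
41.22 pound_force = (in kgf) 18.7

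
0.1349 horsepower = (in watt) 100.6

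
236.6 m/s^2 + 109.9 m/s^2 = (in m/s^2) 346.5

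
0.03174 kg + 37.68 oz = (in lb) 2.425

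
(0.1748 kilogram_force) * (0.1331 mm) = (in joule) 0.0002282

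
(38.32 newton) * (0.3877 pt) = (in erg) 5.241e+04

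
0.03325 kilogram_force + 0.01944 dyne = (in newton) 0.3261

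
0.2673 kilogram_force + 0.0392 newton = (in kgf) 0.2713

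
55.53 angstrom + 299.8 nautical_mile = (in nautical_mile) 299.8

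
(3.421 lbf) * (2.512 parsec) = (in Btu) 1.118e+15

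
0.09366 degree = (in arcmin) 5.62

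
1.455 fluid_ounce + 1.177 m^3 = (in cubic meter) 1.177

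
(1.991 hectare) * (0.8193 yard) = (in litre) 1.492e+07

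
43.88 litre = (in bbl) 0.276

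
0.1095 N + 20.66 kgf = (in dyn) 2.027e+07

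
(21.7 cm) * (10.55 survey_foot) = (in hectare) 6.978e-05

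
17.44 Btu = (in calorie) 4398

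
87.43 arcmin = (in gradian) 1.619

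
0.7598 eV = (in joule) 1.217e-19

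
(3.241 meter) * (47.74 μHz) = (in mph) 0.0003461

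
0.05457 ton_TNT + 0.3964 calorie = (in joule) 2.283e+08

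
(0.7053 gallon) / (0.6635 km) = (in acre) 9.943e-10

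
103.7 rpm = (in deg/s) 622.2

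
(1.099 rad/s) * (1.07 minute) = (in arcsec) 1.455e+07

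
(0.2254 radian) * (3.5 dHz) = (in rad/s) 0.07889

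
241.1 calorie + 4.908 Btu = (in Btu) 5.864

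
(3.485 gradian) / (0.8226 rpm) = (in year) 2.015e-08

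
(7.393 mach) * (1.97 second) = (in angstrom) 4.959e+13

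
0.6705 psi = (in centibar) 4.623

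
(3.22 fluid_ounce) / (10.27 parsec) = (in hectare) 3.005e-26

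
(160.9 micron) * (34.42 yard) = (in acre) 1.251e-06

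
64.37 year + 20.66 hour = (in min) 3.383e+07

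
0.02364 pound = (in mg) 1.072e+04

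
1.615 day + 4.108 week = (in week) 4.339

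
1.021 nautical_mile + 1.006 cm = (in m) 1891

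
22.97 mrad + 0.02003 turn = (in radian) 0.1488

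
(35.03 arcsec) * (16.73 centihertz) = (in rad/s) 2.841e-05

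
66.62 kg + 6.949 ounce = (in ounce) 2357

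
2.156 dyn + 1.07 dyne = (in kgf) 3.29e-06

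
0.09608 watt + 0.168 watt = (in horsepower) 0.0003541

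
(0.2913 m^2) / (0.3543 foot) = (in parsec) 8.742e-17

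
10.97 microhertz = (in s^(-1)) 1.097e-05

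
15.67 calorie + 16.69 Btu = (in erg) 1.767e+11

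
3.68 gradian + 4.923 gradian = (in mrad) 135.1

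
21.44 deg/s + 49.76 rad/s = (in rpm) 478.7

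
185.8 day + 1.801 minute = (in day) 185.8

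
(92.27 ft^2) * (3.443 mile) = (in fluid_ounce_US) 1.606e+09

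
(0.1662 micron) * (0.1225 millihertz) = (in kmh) 7.329e-11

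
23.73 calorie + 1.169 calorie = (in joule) 104.2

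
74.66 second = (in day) 0.0008641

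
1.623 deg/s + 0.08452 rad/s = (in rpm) 1.078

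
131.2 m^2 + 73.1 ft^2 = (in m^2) 138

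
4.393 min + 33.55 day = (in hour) 805.3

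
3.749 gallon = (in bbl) 0.08926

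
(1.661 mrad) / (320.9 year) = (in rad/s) 1.641e-13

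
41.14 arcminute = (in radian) 0.01197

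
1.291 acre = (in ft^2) 5.624e+04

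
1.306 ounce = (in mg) 3.702e+04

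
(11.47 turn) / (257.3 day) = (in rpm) 3.096e-05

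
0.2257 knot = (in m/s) 0.1161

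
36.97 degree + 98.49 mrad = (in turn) 0.1184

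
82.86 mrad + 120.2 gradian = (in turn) 0.3137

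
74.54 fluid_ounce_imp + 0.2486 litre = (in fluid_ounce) 80.02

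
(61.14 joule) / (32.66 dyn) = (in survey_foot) 6.142e+05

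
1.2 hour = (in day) 0.05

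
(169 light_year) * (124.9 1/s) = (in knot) 3.882e+20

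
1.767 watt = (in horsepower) 0.00237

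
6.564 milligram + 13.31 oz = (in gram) 377.3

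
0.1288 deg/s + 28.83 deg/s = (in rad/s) 0.5054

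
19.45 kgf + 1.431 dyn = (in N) 190.7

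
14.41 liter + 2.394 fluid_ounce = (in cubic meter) 0.01448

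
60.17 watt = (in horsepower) 0.08069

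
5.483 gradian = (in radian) 0.08613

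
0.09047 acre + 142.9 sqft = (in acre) 0.09375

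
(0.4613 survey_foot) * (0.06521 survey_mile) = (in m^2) 14.76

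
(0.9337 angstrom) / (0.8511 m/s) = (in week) 1.814e-16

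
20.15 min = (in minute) 20.15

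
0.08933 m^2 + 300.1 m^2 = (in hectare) 0.03002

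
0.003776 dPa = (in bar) 3.776e-09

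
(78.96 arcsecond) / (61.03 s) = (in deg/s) 0.0003594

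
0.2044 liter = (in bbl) 0.001286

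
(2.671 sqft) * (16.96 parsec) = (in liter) 1.299e+20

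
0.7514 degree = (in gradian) 0.8349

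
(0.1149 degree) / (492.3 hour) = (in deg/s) 6.483e-08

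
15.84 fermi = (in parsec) 5.133e-31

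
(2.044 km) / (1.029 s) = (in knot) 3861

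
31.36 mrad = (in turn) 0.004991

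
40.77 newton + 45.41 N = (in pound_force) 19.37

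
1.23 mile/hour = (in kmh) 1.979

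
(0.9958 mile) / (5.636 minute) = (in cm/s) 473.9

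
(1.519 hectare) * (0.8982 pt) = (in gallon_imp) 1059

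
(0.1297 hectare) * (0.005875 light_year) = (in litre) 7.209e+19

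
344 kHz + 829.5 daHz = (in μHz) 3.523e+11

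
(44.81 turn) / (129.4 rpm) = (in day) 0.0002405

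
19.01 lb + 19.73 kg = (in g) 2.835e+04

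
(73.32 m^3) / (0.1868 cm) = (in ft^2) 4.225e+05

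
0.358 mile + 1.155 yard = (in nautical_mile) 0.3117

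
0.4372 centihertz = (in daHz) 0.0004372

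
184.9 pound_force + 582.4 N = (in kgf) 143.3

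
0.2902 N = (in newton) 0.2902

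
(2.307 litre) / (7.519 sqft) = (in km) 3.303e-06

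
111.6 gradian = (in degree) 100.4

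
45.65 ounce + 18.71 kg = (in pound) 44.1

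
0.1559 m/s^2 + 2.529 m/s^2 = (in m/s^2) 2.685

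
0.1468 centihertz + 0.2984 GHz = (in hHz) 2.984e+06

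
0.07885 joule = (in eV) 4.921e+17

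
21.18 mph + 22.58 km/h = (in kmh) 56.67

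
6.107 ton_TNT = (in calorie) 6.107e+09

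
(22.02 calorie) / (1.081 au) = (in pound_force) 1.281e-10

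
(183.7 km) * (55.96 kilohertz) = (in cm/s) 1.028e+12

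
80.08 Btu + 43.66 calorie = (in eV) 5.285e+23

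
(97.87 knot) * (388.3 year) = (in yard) 6.743e+11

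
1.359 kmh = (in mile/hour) 0.8444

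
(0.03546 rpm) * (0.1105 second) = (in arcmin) 1.411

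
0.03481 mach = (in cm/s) 1185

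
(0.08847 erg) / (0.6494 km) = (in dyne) 1.362e-06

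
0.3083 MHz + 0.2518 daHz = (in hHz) 3083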